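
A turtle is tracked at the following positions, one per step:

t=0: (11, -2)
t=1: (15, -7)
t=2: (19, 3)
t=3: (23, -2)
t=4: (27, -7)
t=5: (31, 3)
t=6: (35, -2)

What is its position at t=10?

(51, -7)

The first coordinate changes by +4 each step, so at step 10 it is 11 + 10·(4) = 51.
The second coordinate repeats the cycle [-2, -7, 3] with period 3; step 10 mod 3 = 1, giving -7.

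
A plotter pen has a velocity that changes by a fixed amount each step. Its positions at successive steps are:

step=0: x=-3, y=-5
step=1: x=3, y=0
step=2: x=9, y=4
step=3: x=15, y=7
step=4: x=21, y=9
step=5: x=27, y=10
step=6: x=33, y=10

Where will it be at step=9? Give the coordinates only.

x=51, y=4

Taking differences between consecutive positions: (+6, +5), (+6, +4), (+6, +3), (+6, +2), (+6, +1), (+6, +0). These grow by (+0, -1) each step.
step 7: x=33, y=10 + (+6, -1) → x=39, y=9
step 8: x=39, y=9 + (+6, -2) → x=45, y=7
step 9: x=45, y=7 + (+6, -3) → x=51, y=4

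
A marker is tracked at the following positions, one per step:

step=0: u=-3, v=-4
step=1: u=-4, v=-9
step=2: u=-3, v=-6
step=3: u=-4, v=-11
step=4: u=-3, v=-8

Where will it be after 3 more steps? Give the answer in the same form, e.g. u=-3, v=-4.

u=-4, v=-15

Step-to-step displacements: (-1,-5), (+1,+3), (-1,-5), (+1,+3) — a repeating cycle of length 2.
step 5: apply (-1,-5) → u=-4, v=-13
step 6: apply (+1,+3) → u=-3, v=-10
step 7: apply (-1,-5) → u=-4, v=-15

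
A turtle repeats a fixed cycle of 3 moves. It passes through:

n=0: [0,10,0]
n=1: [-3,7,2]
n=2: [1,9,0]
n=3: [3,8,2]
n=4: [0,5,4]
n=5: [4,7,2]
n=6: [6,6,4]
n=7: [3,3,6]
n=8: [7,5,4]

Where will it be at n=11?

[10,3,6]

The moves between consecutive positions are [-3,-3,+2], [+4,+2,-2], [+2,-1,+2], [-3,-3,+2], [+4,+2,-2], [+2,-1,+2], [-3,-3,+2], [+4,+2,-2]; they repeat the 3-cycle [[-3,-3,+2], [+4,+2,-2], [+2,-1,+2]].
step 9: apply [+2,-1,+2] → [9,4,6]
step 10: apply [-3,-3,+2] → [6,1,8]
step 11: apply [+4,+2,-2] → [10,3,6]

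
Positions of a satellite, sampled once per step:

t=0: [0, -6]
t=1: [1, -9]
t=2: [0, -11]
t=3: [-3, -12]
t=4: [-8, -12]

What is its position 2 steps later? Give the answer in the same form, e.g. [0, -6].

[-24, -9]

Successive displacements: [+1, -3], [-1, -2], [-3, -1], [-5, +0] — each changes by [-2, +1].
step 5: [-8, -12] + [-7, +1] → [-15, -11]
step 6: [-15, -11] + [-9, +2] → [-24, -9]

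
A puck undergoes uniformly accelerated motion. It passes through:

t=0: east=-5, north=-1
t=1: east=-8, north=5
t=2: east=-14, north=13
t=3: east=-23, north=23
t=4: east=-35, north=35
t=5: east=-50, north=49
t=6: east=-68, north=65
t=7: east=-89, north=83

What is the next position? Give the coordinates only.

First differences are (-3,+6), (-6,+8), (-9,+10), (-12,+12), (-15,+14), (-18,+16), (-21,+18); their common second difference is (-3,+2) (constant acceleration).
step 8: east=-89, north=83 + (-24,+20) → east=-113, north=103

east=-113, north=103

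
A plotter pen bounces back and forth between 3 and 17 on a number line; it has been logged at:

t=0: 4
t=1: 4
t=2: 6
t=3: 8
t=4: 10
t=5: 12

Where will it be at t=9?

14

The value reflects between 3 and 17, moving 2 per step.
  step 6: 12 → 14
  step 7: 14 → 16
  step 8: 16 → 16
  step 9: 16 → 14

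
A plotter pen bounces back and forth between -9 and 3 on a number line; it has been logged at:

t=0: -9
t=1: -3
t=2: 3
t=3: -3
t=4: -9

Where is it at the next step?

The value travels 6 per step and bounces off the walls at -9 and 3.
  step 5: -9 → -3

-3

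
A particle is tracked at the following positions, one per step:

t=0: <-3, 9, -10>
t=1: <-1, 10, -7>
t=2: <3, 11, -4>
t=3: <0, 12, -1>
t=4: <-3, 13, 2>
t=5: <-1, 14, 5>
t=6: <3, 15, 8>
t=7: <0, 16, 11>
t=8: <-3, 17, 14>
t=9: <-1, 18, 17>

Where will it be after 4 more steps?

<-1, 22, 29>

The first coordinate repeats the cycle [-3, -1, 3, 0] with period 4; step 13 mod 4 = 1, giving -1.
The second coordinate changes by +1 each step, so at step 13 it is 9 + 13·(1) = 22.
The third coordinate changes by +3 each step, so at step 13 it is -10 + 13·(3) = 29.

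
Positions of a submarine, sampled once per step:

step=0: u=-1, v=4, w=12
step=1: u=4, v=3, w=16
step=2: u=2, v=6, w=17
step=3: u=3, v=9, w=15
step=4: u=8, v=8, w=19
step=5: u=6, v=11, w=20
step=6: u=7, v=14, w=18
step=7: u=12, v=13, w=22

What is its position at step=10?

Step-to-step displacements: (+5, -1, +4), (-2, +3, +1), (+1, +3, -2), (+5, -1, +4), (-2, +3, +1), (+1, +3, -2), (+5, -1, +4) — a repeating cycle of length 3.
step 8: apply (-2, +3, +1) → u=10, v=16, w=23
step 9: apply (+1, +3, -2) → u=11, v=19, w=21
step 10: apply (+5, -1, +4) → u=16, v=18, w=25

u=16, v=18, w=25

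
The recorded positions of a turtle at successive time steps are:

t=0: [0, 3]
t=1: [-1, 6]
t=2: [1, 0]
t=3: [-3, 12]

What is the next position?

[5, -12]

Consecutive displacements [-1, +3], [+2, -6], [-4, +12] scale by a factor of -2 each step.
step 4: [-3, 12] + [+8, -24] → [5, -12]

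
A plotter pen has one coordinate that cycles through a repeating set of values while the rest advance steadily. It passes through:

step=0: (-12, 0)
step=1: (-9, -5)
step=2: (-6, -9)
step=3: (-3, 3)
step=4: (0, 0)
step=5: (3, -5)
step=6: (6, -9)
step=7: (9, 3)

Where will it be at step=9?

(15, -5)

First: linear, +3 per step → 15 at step 9.
Second: cycles through 0, -5, -9, 3 every 4 steps. Step 9 lands at position 1 of the cycle → -5.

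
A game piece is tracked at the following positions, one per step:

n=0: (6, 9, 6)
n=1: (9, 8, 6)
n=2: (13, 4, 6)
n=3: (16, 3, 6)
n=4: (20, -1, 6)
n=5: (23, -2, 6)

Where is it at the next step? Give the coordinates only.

(27, -6, 6)

Step-to-step displacements: (+3, -1, +0), (+4, -4, +0), (+3, -1, +0), (+4, -4, +0), (+3, -1, +0) — a repeating cycle of length 2.
step 6: apply (+4, -4, +0) → (27, -6, 6)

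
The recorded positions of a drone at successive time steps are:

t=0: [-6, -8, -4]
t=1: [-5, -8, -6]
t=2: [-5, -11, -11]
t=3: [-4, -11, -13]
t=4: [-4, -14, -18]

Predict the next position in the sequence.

[-3, -14, -20]

The moves between consecutive positions are [+1, +0, -2], [+0, -3, -5], [+1, +0, -2], [+0, -3, -5]; they repeat the 2-cycle [[+1, +0, -2], [+0, -3, -5]].
step 5: apply [+1, +0, -2] → [-3, -14, -20]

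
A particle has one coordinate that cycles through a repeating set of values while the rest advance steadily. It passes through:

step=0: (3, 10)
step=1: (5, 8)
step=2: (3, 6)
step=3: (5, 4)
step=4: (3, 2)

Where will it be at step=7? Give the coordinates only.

The first coordinate repeats the cycle [3, 5] with period 2; step 7 mod 2 = 1, giving 5.
The second coordinate changes by -2 each step, so at step 7 it is 10 + 7·(-2) = -4.

(5, -4)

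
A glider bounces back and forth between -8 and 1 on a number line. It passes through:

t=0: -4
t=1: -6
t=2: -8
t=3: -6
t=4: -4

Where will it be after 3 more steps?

The value travels 2 per step and bounces off the walls at -8 and 1.
  step 5: -4 → -2
  step 6: -2 → 0
  step 7: 0 → 0

0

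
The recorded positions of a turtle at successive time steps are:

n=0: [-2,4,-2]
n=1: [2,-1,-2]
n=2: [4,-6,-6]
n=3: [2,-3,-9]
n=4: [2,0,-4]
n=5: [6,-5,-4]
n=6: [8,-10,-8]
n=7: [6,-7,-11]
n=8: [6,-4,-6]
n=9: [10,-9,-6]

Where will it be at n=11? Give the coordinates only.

Step-to-step displacements: [+4,-5,+0], [+2,-5,-4], [-2,+3,-3], [+0,+3,+5], [+4,-5,+0], [+2,-5,-4], [-2,+3,-3], [+0,+3,+5], [+4,-5,+0] — a repeating cycle of length 4.
step 10: apply [+2,-5,-4] → [12,-14,-10]
step 11: apply [-2,+3,-3] → [10,-11,-13]

[10,-11,-13]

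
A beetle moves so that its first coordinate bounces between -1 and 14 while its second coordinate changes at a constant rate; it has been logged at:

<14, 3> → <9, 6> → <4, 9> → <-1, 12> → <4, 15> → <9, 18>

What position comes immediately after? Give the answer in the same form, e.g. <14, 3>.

The first coordinate travels 5 per step and bounces off the walls at -1 and 14.
  step 6: 9 → 14
The second coordinate changes by +3 each step: at step 6 it is 21.

<14, 21>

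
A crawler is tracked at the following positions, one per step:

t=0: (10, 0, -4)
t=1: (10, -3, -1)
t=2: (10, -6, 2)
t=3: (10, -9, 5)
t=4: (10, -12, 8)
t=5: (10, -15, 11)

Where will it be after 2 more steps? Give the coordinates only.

The position changes by (+0, -3, +3) every step.
step 6: (10, -15, 11) + (+0, -3, +3) → (10, -18, 14)
step 7: (10, -18, 14) + (+0, -3, +3) → (10, -21, 17)

(10, -21, 17)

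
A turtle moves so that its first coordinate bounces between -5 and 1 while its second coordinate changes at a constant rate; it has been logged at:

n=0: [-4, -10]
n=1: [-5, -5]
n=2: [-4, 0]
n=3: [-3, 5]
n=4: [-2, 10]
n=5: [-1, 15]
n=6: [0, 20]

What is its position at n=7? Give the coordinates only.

[1, 25]

The first coordinate reflects between -5 and 1, moving 1 per step.
  step 7: 0 → 1
The second coordinate changes by +5 each step: at step 7 it is 25.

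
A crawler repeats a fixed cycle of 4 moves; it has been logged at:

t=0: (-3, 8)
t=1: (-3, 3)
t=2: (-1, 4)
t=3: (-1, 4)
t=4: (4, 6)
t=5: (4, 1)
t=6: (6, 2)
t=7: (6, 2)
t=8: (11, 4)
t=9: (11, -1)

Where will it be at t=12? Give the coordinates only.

(18, 2)

The moves between consecutive positions are (+0, -5), (+2, +1), (+0, +0), (+5, +2), (+0, -5), (+2, +1), (+0, +0), (+5, +2), (+0, -5); they repeat the 4-cycle [(+0, -5), (+2, +1), (+0, +0), (+5, +2)].
step 10: apply (+2, +1) → (13, 0)
step 11: apply (+0, +0) → (13, 0)
step 12: apply (+5, +2) → (18, 2)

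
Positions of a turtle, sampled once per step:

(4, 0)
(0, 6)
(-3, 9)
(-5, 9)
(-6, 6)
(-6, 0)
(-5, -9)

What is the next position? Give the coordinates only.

(-3, -21)

Successive displacements: (-4, +6), (-3, +3), (-2, +0), (-1, -3), (+0, -6), (+1, -9) — each changes by (+1, -3).
step 7: (-5, -9) + (+2, -12) → (-3, -21)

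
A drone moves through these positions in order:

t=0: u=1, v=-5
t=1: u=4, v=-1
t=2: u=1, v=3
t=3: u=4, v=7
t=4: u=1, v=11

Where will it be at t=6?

U: cycles through 1, 4 every 2 steps. Step 6 lands at position 0 of the cycle → 1.
V: linear, +4 per step → 19 at step 6.

u=1, v=19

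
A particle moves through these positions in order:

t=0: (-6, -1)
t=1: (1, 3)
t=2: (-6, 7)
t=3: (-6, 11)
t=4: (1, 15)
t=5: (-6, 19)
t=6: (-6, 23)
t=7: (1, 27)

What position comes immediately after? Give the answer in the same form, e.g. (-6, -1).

The first coordinate repeats the cycle [-6, 1, -6] with period 3; step 8 mod 3 = 2, giving -6.
The second coordinate changes by +4 each step, so at step 8 it is -1 + 8·(4) = 31.

(-6, 31)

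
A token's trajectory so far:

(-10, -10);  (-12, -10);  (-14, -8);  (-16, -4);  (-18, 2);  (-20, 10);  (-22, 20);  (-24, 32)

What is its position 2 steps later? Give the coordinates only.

First differences are (-2, +0), (-2, +2), (-2, +4), (-2, +6), (-2, +8), (-2, +10), (-2, +12); their common second difference is (+0, +2) (constant acceleration).
step 8: (-24, 32) + (-2, +14) → (-26, 46)
step 9: (-26, 46) + (-2, +16) → (-28, 62)

(-28, 62)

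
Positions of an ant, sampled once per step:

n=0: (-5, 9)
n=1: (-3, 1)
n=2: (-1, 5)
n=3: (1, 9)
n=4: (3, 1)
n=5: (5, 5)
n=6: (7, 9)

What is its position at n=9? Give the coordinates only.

First: linear, +2 per step → 13 at step 9.
Second: cycles through 9, 1, 5 every 3 steps. Step 9 lands at position 0 of the cycle → 9.

(13, 9)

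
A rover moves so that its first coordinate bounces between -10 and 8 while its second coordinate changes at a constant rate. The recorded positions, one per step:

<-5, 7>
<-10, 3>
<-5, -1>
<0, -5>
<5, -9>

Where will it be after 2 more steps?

<1, -17>

The first coordinate travels 5 per step and bounces off the walls at -10 and 8.
  step 5: 5 → 6
  step 6: 6 → 1
The second coordinate changes by -4 each step: at step 6 it is -17.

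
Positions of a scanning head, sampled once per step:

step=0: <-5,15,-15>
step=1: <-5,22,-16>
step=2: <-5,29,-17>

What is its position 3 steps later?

The position changes by <+0,+7,-1> every step.
step 3: <-5,29,-17> + <+0,+7,-1> → <-5,36,-18>
step 4: <-5,36,-18> + <+0,+7,-1> → <-5,43,-19>
step 5: <-5,43,-19> + <+0,+7,-1> → <-5,50,-20>

<-5,50,-20>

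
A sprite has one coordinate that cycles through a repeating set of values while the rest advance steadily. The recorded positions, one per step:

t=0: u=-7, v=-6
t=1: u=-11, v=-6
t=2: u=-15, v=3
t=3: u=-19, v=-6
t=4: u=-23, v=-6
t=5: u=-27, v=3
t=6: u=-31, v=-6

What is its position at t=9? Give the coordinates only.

u=-43, v=-6

U: linear, -4 per step → -43 at step 9.
V: cycles through -6, -6, 3 every 3 steps. Step 9 lands at position 0 of the cycle → -6.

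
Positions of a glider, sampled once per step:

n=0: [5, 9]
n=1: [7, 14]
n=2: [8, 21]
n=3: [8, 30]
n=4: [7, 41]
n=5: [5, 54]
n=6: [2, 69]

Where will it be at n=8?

Taking differences between consecutive positions: [+2, +5], [+1, +7], [+0, +9], [-1, +11], [-2, +13], [-3, +15]. These grow by [-1, +2] each step.
step 7: [2, 69] + [-4, +17] → [-2, 86]
step 8: [-2, 86] + [-5, +19] → [-7, 105]

[-7, 105]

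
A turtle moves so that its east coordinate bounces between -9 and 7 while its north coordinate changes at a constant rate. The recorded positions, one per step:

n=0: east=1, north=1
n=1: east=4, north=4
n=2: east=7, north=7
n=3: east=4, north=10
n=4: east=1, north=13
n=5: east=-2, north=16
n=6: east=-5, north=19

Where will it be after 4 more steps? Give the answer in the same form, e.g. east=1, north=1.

east=-1, north=31

The east coordinate travels 3 per step and bounces off the walls at -9 and 7.
  step 7: -5 → -8
  step 8: -8 → -7
  step 9: -7 → -4
  step 10: -4 → -1
The north coordinate changes by +3 each step: at step 10 it is 31.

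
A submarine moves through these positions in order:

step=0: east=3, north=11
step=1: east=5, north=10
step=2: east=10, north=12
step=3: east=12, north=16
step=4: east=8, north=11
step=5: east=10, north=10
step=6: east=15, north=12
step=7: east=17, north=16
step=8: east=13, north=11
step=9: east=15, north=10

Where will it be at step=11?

east=22, north=16

The moves between consecutive positions are (+2, -1), (+5, +2), (+2, +4), (-4, -5), (+2, -1), (+5, +2), (+2, +4), (-4, -5), (+2, -1); they repeat the 4-cycle [(+2, -1), (+5, +2), (+2, +4), (-4, -5)].
step 10: apply (+5, +2) → east=20, north=12
step 11: apply (+2, +4) → east=22, north=16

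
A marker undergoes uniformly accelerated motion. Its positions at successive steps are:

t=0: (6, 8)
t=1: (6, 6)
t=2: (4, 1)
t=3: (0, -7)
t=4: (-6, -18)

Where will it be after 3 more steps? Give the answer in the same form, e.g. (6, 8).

(-36, -69)

Taking differences between consecutive positions: (+0, -2), (-2, -5), (-4, -8), (-6, -11). These grow by (-2, -3) each step.
step 5: (-6, -18) + (-8, -14) → (-14, -32)
step 6: (-14, -32) + (-10, -17) → (-24, -49)
step 7: (-24, -49) + (-12, -20) → (-36, -69)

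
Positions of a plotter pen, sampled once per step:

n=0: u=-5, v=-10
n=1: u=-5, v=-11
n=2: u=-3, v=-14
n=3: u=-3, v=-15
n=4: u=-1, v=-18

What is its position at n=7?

u=1, v=-23

The moves between consecutive positions are (+0,-1), (+2,-3), (+0,-1), (+2,-3); they repeat the 2-cycle [(+0,-1), (+2,-3)].
step 5: apply (+0,-1) → u=-1, v=-19
step 6: apply (+2,-3) → u=1, v=-22
step 7: apply (+0,-1) → u=1, v=-23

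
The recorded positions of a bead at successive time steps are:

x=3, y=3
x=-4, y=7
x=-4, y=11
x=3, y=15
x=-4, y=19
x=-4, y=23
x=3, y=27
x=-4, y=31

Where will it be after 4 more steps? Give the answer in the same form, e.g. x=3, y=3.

X: cycles through 3, -4, -4 every 3 steps. Step 11 lands at position 2 of the cycle → -4.
Y: linear, +4 per step → 47 at step 11.

x=-4, y=47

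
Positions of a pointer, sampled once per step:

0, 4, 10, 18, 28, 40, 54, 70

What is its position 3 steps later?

130

First differences are +4, +6, +8, +10, +12, +14, +16; their common second difference is +2 (constant acceleration).
step 8: 70 + 18 → 88
step 9: 88 + 20 → 108
step 10: 108 + 22 → 130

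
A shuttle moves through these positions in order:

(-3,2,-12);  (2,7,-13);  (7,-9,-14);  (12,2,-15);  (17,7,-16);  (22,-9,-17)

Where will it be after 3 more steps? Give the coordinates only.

First: linear, +5 per step → 37 at step 8.
Second: cycles through 2, 7, -9 every 3 steps. Step 8 lands at position 2 of the cycle → -9.
Third: linear, -1 per step → -20 at step 8.

(37,-9,-20)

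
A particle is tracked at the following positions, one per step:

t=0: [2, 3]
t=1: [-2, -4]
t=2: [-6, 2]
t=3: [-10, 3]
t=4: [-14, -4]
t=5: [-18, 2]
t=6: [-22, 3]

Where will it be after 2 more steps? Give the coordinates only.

[-30, 2]

The first coordinate changes by -4 each step, so at step 8 it is 2 + 8·(-4) = -30.
The second coordinate repeats the cycle [3, -4, 2] with period 3; step 8 mod 3 = 2, giving 2.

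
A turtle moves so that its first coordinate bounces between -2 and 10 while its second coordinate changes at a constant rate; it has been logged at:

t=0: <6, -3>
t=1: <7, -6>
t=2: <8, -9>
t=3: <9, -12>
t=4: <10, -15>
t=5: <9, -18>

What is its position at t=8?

The first coordinate reflects between -2 and 10, moving 1 per step.
  step 6: 9 → 8
  step 7: 8 → 7
  step 8: 7 → 6
The second coordinate changes by -3 each step: at step 8 it is -27.

<6, -27>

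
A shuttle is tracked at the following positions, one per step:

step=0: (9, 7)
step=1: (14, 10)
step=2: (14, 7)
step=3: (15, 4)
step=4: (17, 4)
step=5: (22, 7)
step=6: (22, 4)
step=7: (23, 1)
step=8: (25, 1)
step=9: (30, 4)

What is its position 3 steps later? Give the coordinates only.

Differencing gives (+5, +3), (+0, -3), (+1, -3), (+2, +0), (+5, +3), (+0, -3), (+1, -3), (+2, +0), (+5, +3). This is the pattern (+5, +3), (+0, -3), (+1, -3), (+2, +0) repeated.
step 10: apply (+0, -3) → (30, 1)
step 11: apply (+1, -3) → (31, -2)
step 12: apply (+2, +0) → (33, -2)

(33, -2)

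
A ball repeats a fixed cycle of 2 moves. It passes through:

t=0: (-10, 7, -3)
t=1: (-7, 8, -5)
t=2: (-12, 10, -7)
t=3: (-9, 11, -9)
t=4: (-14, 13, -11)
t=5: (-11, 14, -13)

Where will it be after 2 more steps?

Step-to-step displacements: (+3, +1, -2), (-5, +2, -2), (+3, +1, -2), (-5, +2, -2), (+3, +1, -2) — a repeating cycle of length 2.
step 6: apply (-5, +2, -2) → (-16, 16, -15)
step 7: apply (+3, +1, -2) → (-13, 17, -17)

(-13, 17, -17)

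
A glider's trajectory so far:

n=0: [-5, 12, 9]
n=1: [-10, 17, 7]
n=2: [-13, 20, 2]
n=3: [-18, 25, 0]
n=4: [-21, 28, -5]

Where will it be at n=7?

[-34, 41, -14]

The moves between consecutive positions are [-5, +5, -2], [-3, +3, -5], [-5, +5, -2], [-3, +3, -5]; they repeat the 2-cycle [[-5, +5, -2], [-3, +3, -5]].
step 5: apply [-5, +5, -2] → [-26, 33, -7]
step 6: apply [-3, +3, -5] → [-29, 36, -12]
step 7: apply [-5, +5, -2] → [-34, 41, -14]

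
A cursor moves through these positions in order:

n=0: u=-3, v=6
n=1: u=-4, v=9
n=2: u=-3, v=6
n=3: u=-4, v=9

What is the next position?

u=-3, v=6

Step-to-step displacements: (-1, +3), (+1, -3), (-1, +3); each is -1× the previous.
step 4: u=-4, v=9 + (+1, -3) → u=-3, v=6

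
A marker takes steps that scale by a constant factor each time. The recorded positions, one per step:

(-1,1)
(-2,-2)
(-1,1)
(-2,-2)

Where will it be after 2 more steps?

(-2,-2)

The jumps are (-1,-3), (+1,+3), (-1,-3) — a geometric progression with ratio -1.
step 4: (-2,-2) + (+1,+3) → (-1,1)
step 5: (-1,1) + (-1,-3) → (-2,-2)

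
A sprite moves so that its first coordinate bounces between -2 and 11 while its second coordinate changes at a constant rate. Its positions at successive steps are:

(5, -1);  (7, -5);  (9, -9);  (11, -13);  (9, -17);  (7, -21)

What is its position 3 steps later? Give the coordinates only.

The first coordinate reflects between -2 and 11, moving 2 per step.
  step 6: 7 → 5
  step 7: 5 → 3
  step 8: 3 → 1
The second coordinate changes by -4 each step: at step 8 it is -33.

(1, -33)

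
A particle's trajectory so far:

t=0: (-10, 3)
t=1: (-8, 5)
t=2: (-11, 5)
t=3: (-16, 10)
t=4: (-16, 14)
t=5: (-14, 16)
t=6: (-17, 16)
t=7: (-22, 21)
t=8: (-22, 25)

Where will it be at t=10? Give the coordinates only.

(-23, 27)

The moves between consecutive positions are (+2, +2), (-3, +0), (-5, +5), (+0, +4), (+2, +2), (-3, +0), (-5, +5), (+0, +4); they repeat the 4-cycle [(+2, +2), (-3, +0), (-5, +5), (+0, +4)].
step 9: apply (+2, +2) → (-20, 27)
step 10: apply (-3, +0) → (-23, 27)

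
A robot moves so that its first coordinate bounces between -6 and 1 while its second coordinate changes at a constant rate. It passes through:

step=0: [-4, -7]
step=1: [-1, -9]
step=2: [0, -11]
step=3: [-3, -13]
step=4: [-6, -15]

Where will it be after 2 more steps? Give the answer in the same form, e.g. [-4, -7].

[0, -19]

The first coordinate reflects between -6 and 1, moving 3 per step.
  step 5: -6 → -3
  step 6: -3 → 0
The second coordinate changes by -2 each step: at step 6 it is -19.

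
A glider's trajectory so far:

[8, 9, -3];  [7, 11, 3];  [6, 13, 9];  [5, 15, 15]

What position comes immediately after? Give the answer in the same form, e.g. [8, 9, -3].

[4, 17, 21]

Each step adds [-1, +2, +6] to the position.
step 4: [5, 15, 15] + [-1, +2, +6] → [4, 17, 21]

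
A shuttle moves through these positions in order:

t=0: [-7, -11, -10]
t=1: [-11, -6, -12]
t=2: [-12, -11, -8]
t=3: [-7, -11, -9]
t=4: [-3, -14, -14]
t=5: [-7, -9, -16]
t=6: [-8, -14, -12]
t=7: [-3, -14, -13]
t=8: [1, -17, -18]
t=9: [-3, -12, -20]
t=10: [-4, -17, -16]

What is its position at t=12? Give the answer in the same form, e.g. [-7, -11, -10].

The moves between consecutive positions are [-4, +5, -2], [-1, -5, +4], [+5, +0, -1], [+4, -3, -5], [-4, +5, -2], [-1, -5, +4], [+5, +0, -1], [+4, -3, -5], [-4, +5, -2], [-1, -5, +4]; they repeat the 4-cycle [[-4, +5, -2], [-1, -5, +4], [+5, +0, -1], [+4, -3, -5]].
step 11: apply [+5, +0, -1] → [1, -17, -17]
step 12: apply [+4, -3, -5] → [5, -20, -22]

[5, -20, -22]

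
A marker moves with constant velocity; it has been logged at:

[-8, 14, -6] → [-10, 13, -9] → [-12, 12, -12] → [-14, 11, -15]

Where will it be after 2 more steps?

[-18, 9, -21]

Each step adds [-2, -1, -3] to the position.
step 4: [-14, 11, -15] + [-2, -1, -3] → [-16, 10, -18]
step 5: [-16, 10, -18] + [-2, -1, -3] → [-18, 9, -21]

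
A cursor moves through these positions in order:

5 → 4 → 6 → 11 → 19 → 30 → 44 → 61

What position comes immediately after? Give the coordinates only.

First differences are -1, +2, +5, +8, +11, +14, +17; their common second difference is +3 (constant acceleration).
step 8: 61 + 20 → 81

81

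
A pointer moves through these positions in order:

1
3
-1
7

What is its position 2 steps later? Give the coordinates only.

Step-to-step displacements: +2, -4, +8; each is -2× the previous.
step 4: 7 − 16 → -9
step 5: -9 + 32 → 23

23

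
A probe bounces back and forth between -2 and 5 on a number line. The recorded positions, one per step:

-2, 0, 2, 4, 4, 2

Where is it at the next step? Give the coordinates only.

The value travels 2 per step and bounces off the walls at -2 and 5.
  step 6: 2 → 0

0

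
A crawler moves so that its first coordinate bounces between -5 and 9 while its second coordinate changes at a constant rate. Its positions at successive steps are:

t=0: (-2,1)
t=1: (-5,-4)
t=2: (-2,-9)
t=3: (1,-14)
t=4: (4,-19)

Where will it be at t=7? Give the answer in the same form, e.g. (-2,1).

(5,-34)

The first coordinate travels 3 per step and bounces off the walls at -5 and 9.
  step 5: 4 → 7
  step 6: 7 → 8
  step 7: 8 → 5
The second coordinate changes by -5 each step: at step 7 it is -34.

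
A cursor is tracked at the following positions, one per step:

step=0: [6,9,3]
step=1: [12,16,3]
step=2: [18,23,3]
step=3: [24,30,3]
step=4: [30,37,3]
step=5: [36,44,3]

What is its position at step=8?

Each step adds [+6,+7,+0] to the position.
step 6: [36,44,3] + [+6,+7,+0] → [42,51,3]
step 7: [42,51,3] + [+6,+7,+0] → [48,58,3]
step 8: [48,58,3] + [+6,+7,+0] → [54,65,3]

[54,65,3]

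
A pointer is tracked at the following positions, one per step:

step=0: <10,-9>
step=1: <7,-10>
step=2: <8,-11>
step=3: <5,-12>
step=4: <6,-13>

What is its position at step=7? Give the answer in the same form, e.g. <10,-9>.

<1,-16>

Step-to-step displacements: <-3,-1>, <+1,-1>, <-3,-1>, <+1,-1> — a repeating cycle of length 2.
step 5: apply <-3,-1> → <3,-14>
step 6: apply <+1,-1> → <4,-15>
step 7: apply <-3,-1> → <1,-16>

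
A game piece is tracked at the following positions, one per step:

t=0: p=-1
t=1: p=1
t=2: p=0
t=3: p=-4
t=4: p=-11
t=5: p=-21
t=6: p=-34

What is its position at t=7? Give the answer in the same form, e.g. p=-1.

p=-50

Successive displacements: +2, -1, -4, -7, -10, -13 — each changes by -3.
step 7: -34 − 16 → p=-50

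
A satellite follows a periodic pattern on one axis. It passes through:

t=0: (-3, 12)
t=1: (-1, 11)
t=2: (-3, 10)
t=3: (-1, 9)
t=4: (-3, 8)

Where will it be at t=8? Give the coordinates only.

(-3, 4)

The first coordinate repeats the cycle [-3, -1] with period 2; step 8 mod 2 = 0, giving -3.
The second coordinate changes by -1 each step, so at step 8 it is 12 + 8·(-1) = 4.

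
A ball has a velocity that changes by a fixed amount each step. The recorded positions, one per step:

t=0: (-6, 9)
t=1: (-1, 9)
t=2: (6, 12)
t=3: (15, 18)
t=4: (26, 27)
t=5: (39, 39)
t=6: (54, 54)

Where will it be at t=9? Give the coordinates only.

(111, 117)

Successive displacements: (+5, +0), (+7, +3), (+9, +6), (+11, +9), (+13, +12), (+15, +15) — each changes by (+2, +3).
step 7: (54, 54) + (+17, +18) → (71, 72)
step 8: (71, 72) + (+19, +21) → (90, 93)
step 9: (90, 93) + (+21, +24) → (111, 117)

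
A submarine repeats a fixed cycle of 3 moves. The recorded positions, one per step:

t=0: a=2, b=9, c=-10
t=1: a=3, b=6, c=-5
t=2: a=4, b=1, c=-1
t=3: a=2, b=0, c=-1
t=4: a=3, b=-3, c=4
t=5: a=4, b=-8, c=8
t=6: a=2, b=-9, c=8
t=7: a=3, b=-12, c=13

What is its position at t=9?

a=2, b=-18, c=17

Step-to-step displacements: (+1, -3, +5), (+1, -5, +4), (-2, -1, +0), (+1, -3, +5), (+1, -5, +4), (-2, -1, +0), (+1, -3, +5) — a repeating cycle of length 3.
step 8: apply (+1, -5, +4) → a=4, b=-17, c=17
step 9: apply (-2, -1, +0) → a=2, b=-18, c=17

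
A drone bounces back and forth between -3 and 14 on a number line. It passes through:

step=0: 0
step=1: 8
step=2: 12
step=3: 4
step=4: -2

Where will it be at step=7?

The value travels 8 per step and bounces off the walls at -3 and 14.
  step 5: -2 → 6
  step 6: 6 → 14
  step 7: 14 → 6

6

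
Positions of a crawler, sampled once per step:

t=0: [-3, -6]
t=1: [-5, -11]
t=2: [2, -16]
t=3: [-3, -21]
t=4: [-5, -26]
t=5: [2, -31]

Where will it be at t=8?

[2, -46]

The first coordinate repeats the cycle [-3, -5, 2] with period 3; step 8 mod 3 = 2, giving 2.
The second coordinate changes by -5 each step, so at step 8 it is -6 + 8·(-5) = -46.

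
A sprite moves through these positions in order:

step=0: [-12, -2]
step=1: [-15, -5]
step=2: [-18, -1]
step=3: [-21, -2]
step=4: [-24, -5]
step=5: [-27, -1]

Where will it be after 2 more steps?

[-33, -5]

First: linear, -3 per step → -33 at step 7.
Second: cycles through -2, -5, -1 every 3 steps. Step 7 lands at position 1 of the cycle → -5.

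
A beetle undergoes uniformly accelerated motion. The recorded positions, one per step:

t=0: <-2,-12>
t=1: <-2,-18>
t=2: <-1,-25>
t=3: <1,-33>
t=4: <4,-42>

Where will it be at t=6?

<13,-63>

First differences are <+0,-6>, <+1,-7>, <+2,-8>, <+3,-9>; their common second difference is <+1,-1> (constant acceleration).
step 5: <4,-42> + <+4,-10> → <8,-52>
step 6: <8,-52> + <+5,-11> → <13,-63>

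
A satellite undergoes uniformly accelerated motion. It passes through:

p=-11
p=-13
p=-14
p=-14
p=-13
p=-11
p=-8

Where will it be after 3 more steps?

p=7

First differences are -2, -1, +0, +1, +2, +3; their common second difference is +1 (constant acceleration).
step 7: -8 + 4 → p=-4
step 8: -4 + 5 → p=1
step 9: 1 + 6 → p=7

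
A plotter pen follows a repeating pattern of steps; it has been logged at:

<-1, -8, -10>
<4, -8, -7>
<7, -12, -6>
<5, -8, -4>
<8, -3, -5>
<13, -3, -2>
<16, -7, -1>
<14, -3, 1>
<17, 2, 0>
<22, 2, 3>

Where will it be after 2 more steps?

<23, 2, 6>

The moves between consecutive positions are <+5, +0, +3>, <+3, -4, +1>, <-2, +4, +2>, <+3, +5, -1>, <+5, +0, +3>, <+3, -4, +1>, <-2, +4, +2>, <+3, +5, -1>, <+5, +0, +3>; they repeat the 4-cycle [<+5, +0, +3>, <+3, -4, +1>, <-2, +4, +2>, <+3, +5, -1>].
step 10: apply <+3, -4, +1> → <25, -2, 4>
step 11: apply <-2, +4, +2> → <23, 2, 6>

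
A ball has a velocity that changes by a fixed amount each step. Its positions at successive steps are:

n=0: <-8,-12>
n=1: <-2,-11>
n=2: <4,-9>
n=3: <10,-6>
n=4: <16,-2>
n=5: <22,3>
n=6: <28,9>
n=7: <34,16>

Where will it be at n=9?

Successive displacements: <+6,+1>, <+6,+2>, <+6,+3>, <+6,+4>, <+6,+5>, <+6,+6>, <+6,+7> — each changes by <+0,+1>.
step 8: <34,16> + <+6,+8> → <40,24>
step 9: <40,24> + <+6,+9> → <46,33>

<46,33>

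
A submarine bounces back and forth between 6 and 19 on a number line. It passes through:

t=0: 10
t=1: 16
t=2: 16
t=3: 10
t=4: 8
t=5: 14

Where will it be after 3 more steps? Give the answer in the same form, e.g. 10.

The value travels 6 per step and bounces off the walls at 6 and 19.
  step 6: 14 → 18
  step 7: 18 → 12
  step 8: 12 → 6

6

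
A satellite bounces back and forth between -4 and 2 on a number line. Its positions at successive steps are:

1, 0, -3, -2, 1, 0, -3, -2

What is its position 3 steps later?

The value reflects between -4 and 2, moving 3 per step.
  step 8: -2 → 1
  step 9: 1 → 0
  step 10: 0 → -3

-3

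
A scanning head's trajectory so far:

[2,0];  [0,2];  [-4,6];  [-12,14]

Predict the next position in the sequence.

Consecutive displacements [-2,+2], [-4,+4], [-8,+8] scale by a factor of 2 each step.
step 4: [-12,14] + [-16,+16] → [-28,30]

[-28,30]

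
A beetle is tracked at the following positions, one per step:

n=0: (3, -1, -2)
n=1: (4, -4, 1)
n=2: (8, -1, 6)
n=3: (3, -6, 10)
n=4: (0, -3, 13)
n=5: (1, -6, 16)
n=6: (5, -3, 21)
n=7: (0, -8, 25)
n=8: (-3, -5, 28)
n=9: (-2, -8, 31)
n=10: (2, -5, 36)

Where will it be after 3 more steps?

(-5, -10, 46)

Differencing gives (+1, -3, +3), (+4, +3, +5), (-5, -5, +4), (-3, +3, +3), (+1, -3, +3), (+4, +3, +5), (-5, -5, +4), (-3, +3, +3), (+1, -3, +3), (+4, +3, +5). This is the pattern (+1, -3, +3), (+4, +3, +5), (-5, -5, +4), (-3, +3, +3) repeated.
step 11: apply (-5, -5, +4) → (-3, -10, 40)
step 12: apply (-3, +3, +3) → (-6, -7, 43)
step 13: apply (+1, -3, +3) → (-5, -10, 46)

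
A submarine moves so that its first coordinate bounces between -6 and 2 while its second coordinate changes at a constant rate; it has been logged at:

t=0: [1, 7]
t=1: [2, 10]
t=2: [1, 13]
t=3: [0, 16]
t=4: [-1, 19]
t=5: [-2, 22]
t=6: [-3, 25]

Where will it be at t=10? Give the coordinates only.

The first coordinate reflects between -6 and 2, moving 1 per step.
  step 7: -3 → -4
  step 8: -4 → -5
  step 9: -5 → -6
  step 10: -6 → -5
The second coordinate changes by +3 each step: at step 10 it is 37.

[-5, 37]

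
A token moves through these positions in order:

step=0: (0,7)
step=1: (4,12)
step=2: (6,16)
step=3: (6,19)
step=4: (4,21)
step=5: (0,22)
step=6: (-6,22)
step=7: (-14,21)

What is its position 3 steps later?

Successive displacements: (+4,+5), (+2,+4), (+0,+3), (-2,+2), (-4,+1), (-6,+0), (-8,-1) — each changes by (-2,-1).
step 8: (-14,21) + (-10,-2) → (-24,19)
step 9: (-24,19) + (-12,-3) → (-36,16)
step 10: (-36,16) + (-14,-4) → (-50,12)

(-50,12)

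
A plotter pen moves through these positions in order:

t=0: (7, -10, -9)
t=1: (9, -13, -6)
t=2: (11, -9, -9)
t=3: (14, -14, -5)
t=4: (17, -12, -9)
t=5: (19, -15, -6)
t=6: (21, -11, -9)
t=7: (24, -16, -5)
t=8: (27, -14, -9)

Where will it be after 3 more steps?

Differencing gives (+2, -3, +3), (+2, +4, -3), (+3, -5, +4), (+3, +2, -4), (+2, -3, +3), (+2, +4, -3), (+3, -5, +4), (+3, +2, -4). This is the pattern (+2, -3, +3), (+2, +4, -3), (+3, -5, +4), (+3, +2, -4) repeated.
step 9: apply (+2, -3, +3) → (29, -17, -6)
step 10: apply (+2, +4, -3) → (31, -13, -9)
step 11: apply (+3, -5, +4) → (34, -18, -5)

(34, -18, -5)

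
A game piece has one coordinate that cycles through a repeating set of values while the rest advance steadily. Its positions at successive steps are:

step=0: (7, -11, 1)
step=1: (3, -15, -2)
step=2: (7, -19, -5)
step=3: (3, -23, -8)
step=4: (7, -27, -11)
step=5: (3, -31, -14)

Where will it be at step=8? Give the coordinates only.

First: cycles through 7, 3 every 2 steps. Step 8 lands at position 0 of the cycle → 7.
Second: linear, -4 per step → -43 at step 8.
Third: linear, -3 per step → -23 at step 8.

(7, -43, -23)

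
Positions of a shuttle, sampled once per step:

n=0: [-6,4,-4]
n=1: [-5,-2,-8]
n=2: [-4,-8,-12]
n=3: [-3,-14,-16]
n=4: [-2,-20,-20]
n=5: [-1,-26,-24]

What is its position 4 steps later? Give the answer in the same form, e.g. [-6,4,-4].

[3,-50,-40]

Each step adds [+1,-6,-4] to the position.
step 6: [-1,-26,-24] + [+1,-6,-4] → [0,-32,-28]
step 7: [0,-32,-28] + [+1,-6,-4] → [1,-38,-32]
step 8: [1,-38,-32] + [+1,-6,-4] → [2,-44,-36]
step 9: [2,-44,-36] + [+1,-6,-4] → [3,-50,-40]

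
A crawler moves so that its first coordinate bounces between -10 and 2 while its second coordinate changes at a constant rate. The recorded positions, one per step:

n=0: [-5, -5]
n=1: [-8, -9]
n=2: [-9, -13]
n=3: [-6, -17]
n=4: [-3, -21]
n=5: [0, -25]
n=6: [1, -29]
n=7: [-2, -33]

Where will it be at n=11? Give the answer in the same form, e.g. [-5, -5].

The first coordinate travels 3 per step and bounces off the walls at -10 and 2.
  step 8: -2 → -5
  step 9: -5 → -8
  step 10: -8 → -9
  step 11: -9 → -6
The second coordinate changes by -4 each step: at step 11 it is -49.

[-6, -49]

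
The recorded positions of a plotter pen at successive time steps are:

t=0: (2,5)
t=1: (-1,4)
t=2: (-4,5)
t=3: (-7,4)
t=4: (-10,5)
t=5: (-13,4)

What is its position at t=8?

(-22,5)

First: linear, -3 per step → -22 at step 8.
Second: cycles through 5, 4 every 2 steps. Step 8 lands at position 0 of the cycle → 5.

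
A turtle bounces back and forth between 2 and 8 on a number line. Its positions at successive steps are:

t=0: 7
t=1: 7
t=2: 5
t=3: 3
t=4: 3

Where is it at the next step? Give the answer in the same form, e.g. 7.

The value reflects between 2 and 8, moving 2 per step.
  step 5: 3 → 5

5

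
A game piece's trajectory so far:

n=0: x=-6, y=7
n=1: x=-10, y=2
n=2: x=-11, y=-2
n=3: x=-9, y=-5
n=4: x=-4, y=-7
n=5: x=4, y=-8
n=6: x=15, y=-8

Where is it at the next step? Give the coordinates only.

Successive displacements: (-4,-5), (-1,-4), (+2,-3), (+5,-2), (+8,-1), (+11,+0) — each changes by (+3,+1).
step 7: x=15, y=-8 + (+14,+1) → x=29, y=-7

x=29, y=-7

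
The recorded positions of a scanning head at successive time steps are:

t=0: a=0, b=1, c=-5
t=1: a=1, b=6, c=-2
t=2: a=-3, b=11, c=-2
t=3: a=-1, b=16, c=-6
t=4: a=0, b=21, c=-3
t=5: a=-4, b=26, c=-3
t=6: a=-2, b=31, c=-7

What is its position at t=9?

a=-3, b=46, c=-8

Differencing gives (+1, +5, +3), (-4, +5, +0), (+2, +5, -4), (+1, +5, +3), (-4, +5, +0), (+2, +5, -4). This is the pattern (+1, +5, +3), (-4, +5, +0), (+2, +5, -4) repeated.
step 7: apply (+1, +5, +3) → a=-1, b=36, c=-4
step 8: apply (-4, +5, +0) → a=-5, b=41, c=-4
step 9: apply (+2, +5, -4) → a=-3, b=46, c=-8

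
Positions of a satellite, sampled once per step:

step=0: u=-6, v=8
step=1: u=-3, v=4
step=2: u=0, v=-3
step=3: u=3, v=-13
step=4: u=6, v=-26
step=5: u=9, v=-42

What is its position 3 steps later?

Successive displacements: (+3, -4), (+3, -7), (+3, -10), (+3, -13), (+3, -16) — each changes by (+0, -3).
step 6: u=9, v=-42 + (+3, -19) → u=12, v=-61
step 7: u=12, v=-61 + (+3, -22) → u=15, v=-83
step 8: u=15, v=-83 + (+3, -25) → u=18, v=-108

u=18, v=-108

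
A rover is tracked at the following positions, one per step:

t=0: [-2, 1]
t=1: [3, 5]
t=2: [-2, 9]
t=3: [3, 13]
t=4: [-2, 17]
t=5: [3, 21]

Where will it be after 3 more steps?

The first coordinate repeats the cycle [-2, 3] with period 2; step 8 mod 2 = 0, giving -2.
The second coordinate changes by +4 each step, so at step 8 it is 1 + 8·(4) = 33.

[-2, 33]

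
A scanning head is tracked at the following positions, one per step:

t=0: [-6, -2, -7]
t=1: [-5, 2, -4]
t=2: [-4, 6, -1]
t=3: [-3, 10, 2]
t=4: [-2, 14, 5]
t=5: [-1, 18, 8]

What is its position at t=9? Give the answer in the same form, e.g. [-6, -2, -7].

Constant displacement of [+1, +4, +3] per step.
step 6: [-1, 18, 8] + [+1, +4, +3] → [0, 22, 11]
step 7: [0, 22, 11] + [+1, +4, +3] → [1, 26, 14]
step 8: [1, 26, 14] + [+1, +4, +3] → [2, 30, 17]
step 9: [2, 30, 17] + [+1, +4, +3] → [3, 34, 20]

[3, 34, 20]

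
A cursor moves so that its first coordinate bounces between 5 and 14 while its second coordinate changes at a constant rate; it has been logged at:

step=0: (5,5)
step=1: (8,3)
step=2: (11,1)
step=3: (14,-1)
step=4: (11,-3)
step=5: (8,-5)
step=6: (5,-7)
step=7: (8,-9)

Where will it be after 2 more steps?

(14,-13)

The first coordinate reflects between 5 and 14, moving 3 per step.
  step 8: 8 → 11
  step 9: 11 → 14
The second coordinate changes by -2 each step: at step 9 it is -13.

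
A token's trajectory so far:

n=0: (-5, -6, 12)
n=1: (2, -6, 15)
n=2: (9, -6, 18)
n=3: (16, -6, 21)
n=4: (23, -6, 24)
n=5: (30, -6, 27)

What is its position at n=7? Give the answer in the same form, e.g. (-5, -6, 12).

Each step adds (+7, +0, +3) to the position.
step 6: (30, -6, 27) + (+7, +0, +3) → (37, -6, 30)
step 7: (37, -6, 30) + (+7, +0, +3) → (44, -6, 33)

(44, -6, 33)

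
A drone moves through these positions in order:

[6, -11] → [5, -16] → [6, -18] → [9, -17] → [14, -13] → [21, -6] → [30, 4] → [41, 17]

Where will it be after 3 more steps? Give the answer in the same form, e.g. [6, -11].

[86, 74]

Taking differences between consecutive positions: [-1, -5], [+1, -2], [+3, +1], [+5, +4], [+7, +7], [+9, +10], [+11, +13]. These grow by [+2, +3] each step.
step 8: [41, 17] + [+13, +16] → [54, 33]
step 9: [54, 33] + [+15, +19] → [69, 52]
step 10: [69, 52] + [+17, +22] → [86, 74]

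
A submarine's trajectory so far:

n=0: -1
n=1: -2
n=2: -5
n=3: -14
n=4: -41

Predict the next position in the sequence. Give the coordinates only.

The jumps are -1, -3, -9, -27 — a geometric progression with ratio 3.
step 5: -41 − 81 → -122

-122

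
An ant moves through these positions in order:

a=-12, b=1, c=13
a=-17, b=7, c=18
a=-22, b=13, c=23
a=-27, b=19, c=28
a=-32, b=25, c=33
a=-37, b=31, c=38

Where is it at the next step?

a=-42, b=37, c=43

Constant displacement of (-5, +6, +5) per step.
step 6: a=-37, b=31, c=38 + (-5, +6, +5) → a=-42, b=37, c=43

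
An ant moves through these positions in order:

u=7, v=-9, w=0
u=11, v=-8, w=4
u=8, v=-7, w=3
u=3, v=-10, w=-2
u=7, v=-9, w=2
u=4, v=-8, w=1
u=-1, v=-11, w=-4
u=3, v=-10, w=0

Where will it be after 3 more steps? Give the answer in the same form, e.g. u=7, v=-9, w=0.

u=-1, v=-11, w=-2

Differencing gives (+4,+1,+4), (-3,+1,-1), (-5,-3,-5), (+4,+1,+4), (-3,+1,-1), (-5,-3,-5), (+4,+1,+4). This is the pattern (+4,+1,+4), (-3,+1,-1), (-5,-3,-5) repeated.
step 8: apply (-3,+1,-1) → u=0, v=-9, w=-1
step 9: apply (-5,-3,-5) → u=-5, v=-12, w=-6
step 10: apply (+4,+1,+4) → u=-1, v=-11, w=-2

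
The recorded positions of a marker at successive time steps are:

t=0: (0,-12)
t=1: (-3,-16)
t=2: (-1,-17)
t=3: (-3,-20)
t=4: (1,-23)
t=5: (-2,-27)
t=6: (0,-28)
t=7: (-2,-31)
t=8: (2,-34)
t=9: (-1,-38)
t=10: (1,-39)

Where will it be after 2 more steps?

(3,-45)

Step-to-step displacements: (-3,-4), (+2,-1), (-2,-3), (+4,-3), (-3,-4), (+2,-1), (-2,-3), (+4,-3), (-3,-4), (+2,-1) — a repeating cycle of length 4.
step 11: apply (-2,-3) → (-1,-42)
step 12: apply (+4,-3) → (3,-45)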